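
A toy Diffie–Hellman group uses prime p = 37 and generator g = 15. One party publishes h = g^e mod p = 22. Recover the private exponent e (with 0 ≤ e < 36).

19

Successive powers of 15 modulo 37:
  15^0=1  15^1=15  15^2=3  15^3=8  15^4=9  15^5=24
  15^6=27  15^7=35  15^8=7  15^9=31  15^10=21  15^11=19
  15^12=26  15^13=20  15^14=4  15^15=23  15^16=12  15^17=32
  15^18=36  15^19=22
So 15^19 ≡ 22 (mod 37), giving e = 19.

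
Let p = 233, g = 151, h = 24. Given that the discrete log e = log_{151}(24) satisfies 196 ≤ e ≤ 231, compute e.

Compute 151^196 mod 233 = 91, then multiply by 151 repeatedly:
  151^196=91  151^197=227  151^198=26  151^199=198  151^200=74
  151^201=223  151^202=121  151^203=97  151^204=201  151^205=61
  151^206=124  151^207=84  151^208=102  151^209=24
Found 24 at exponent 209.

209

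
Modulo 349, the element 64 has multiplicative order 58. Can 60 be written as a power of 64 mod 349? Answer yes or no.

60 ∈ ⟨64⟩ iff 60^58 ≡ 1 (mod 349), since |⟨64⟩| = 58.
60^58 mod 349 = 1.
Since 1 = 1, 60 lies in the subgroup.

yes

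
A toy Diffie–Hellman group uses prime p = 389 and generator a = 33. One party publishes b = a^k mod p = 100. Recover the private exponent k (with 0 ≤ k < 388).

250

Baby-step giant-step with m = ceil(sqrt(388)) = 20.
Baby table (33^j mod 389 for j=0..19):
  0:1  1:33  2:311  3:149  4:249  5:48  6:28  7:146
  8:150  9:282  10:359  11:177  12:6  13:198  14:310  15:116
  16:327  17:288  18:168  19:98
Giant step factor: 33^(-20) ≡ 169 (mod 389).
Scan 100·169^i mod 389 for i = 0, 1, …:
  i=0: 100   i=1: 173   i=2: 62   i=3: 364
  i=4: 54   i=5: 179   i=6: 298   i=7: 181
  i=8: 247   i=9: 120   i=10: 52   i=11: 230
  i=12: 359
Match at i=12, j=10: k = 12·20 + 10 = 250.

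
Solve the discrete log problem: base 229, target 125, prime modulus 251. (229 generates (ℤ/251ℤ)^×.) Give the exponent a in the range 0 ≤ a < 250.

Baby-step giant-step with m = ceil(sqrt(250)) = 16.
Baby table (229^j mod 251 for j=0..15):
  0:1  1:229  2:233  3:145  4:73  5:151  6:192  7:43
  8:58  9:230  10:211  11:127  12:218  13:224  14:92  15:235
Giant step factor: 229^(-16) ≡ 169 (mod 251).
Scan 125·169^i mod 251 for i = 0, 1, …:
  i=0: 125   i=1: 41   i=2: 152   i=3: 86
  i=4: 227   i=5: 211
Match at i=5, j=10: a = 5·16 + 10 = 90.

90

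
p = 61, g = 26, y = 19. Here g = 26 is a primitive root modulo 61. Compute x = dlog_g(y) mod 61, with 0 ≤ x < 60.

Baby-step giant-step with m = ceil(sqrt(60)) = 8.
Baby table (26^j mod 61 for j=0..7):
  0:1  1:26  2:5  3:8  4:25  5:40  6:3  7:17
Giant step factor: 26^(-8) ≡ 57 (mod 61).
Scan 19·57^i mod 61 for i = 0, 1, …:
  i=0: 19   i=1: 46   i=2: 60   i=3: 4
  i=4: 45   i=5: 3
Match at i=5, j=6: x = 5·8 + 6 = 46.

46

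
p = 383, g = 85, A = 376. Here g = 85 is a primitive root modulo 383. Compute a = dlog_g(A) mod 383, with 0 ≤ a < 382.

Baby-step giant-step with m = ceil(sqrt(382)) = 20.
Baby table (85^j mod 383 for j=0..19):
  0:1  1:85  2:331  3:176  4:23  5:40  6:336  7:218
  8:146  9:154  10:68  11:35  12:294  13:95  14:32  15:39
  16:251  17:270  18:353  19:131
Giant step factor: 85^(-20) ≡ 342 (mod 383).
Scan 376·342^i mod 383 for i = 0, 1, …:
  i=0: 376   i=1: 287   i=2: 106   i=3: 250
  i=4: 91   i=5: 99   i=6: 154
Match at i=6, j=9: a = 6·20 + 9 = 129.

129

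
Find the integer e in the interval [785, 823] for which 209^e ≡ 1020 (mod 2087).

803

Compute 209^785 mod 2087 = 876, then multiply by 209 repeatedly:
  209^785=876  209^786=1515  209^787=1498  209^788=32  209^789=427
  209^790=1589  209^791=268  209^792=1750  209^793=525  209^794=1201
  209^795=569  209^796=2049  209^797=406  209^798=1374  209^799=1247
  209^800=1835  209^801=1594  209^802=1313  209^803=1020
Found 1020 at exponent 803.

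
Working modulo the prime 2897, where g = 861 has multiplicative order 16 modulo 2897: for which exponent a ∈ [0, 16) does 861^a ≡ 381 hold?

13

Successive powers of 861 modulo 2897:
  861^0=1  861^1=861  861^2=2586  861^3=1650  861^4=1120  861^5=2516
  861^6=2217  861^7=2611  861^8=2896  861^9=2036  861^10=311  861^11=1247
  861^12=1777  861^13=381
So 861^13 ≡ 381 (mod 2897), giving a = 13.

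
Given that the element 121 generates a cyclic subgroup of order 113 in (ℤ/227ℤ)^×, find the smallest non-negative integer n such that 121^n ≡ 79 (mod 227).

Baby-step giant-step with m = ceil(sqrt(113)) = 11.
Baby table (121^j mod 227 for j=0..10):
  0:1  1:121  2:113  3:53  4:57  5:87  6:85  7:70
  8:71  9:192  10:78
Giant step factor: 121^(-11) ≡ 26 (mod 227).
Scan 79·26^i mod 227 for i = 0, 1, …:
  i=0: 79   i=1: 11   i=2: 59   i=3: 172
  i=4: 159   i=5: 48   i=6: 113
Match at i=6, j=2: n = 6·11 + 2 = 68.

68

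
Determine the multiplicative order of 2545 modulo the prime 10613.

2653

The order of 2545 must divide p − 1 = 10612 = 2^2 · 7 · 379.
Divisors: 1, 2, 4, 7, 14, 28, 379, 758, 1516, 2653, 5306, 10612.
Check each in increasing order: 2545^1 ≡ 2545;  2545^2 ≡ 3095;  2545^4 ≡ 6099;  2545^7 ≡ 5767;  2545^14 ≡ 7760;  2545^28 ≡ 10051;  2545^379 ≡ 9072;  2545^758 ≡ 7982;  2545^1516 ≡ 2485;  2545^2653 ≡ 1.
Smallest exponent giving 1 is 2653.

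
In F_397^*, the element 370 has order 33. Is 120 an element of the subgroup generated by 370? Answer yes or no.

yes

120 ∈ ⟨370⟩ iff 120^33 ≡ 1 (mod 397), since |⟨370⟩| = 33.
120^33 mod 397 = 1.
Since 1 = 1, 120 lies in the subgroup.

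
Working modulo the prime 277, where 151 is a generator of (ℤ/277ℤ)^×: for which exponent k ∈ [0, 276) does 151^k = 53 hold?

Baby-step giant-step with m = ceil(sqrt(276)) = 17.
Baby table (151^j mod 277 for j=0..16):
  0:1  1:151  2:87  3:118  4:90  5:17  6:74  7:94
  8:67  9:145  10:12  11:150  12:213  13:31  14:249  15:204
  16:57
Giant step factor: 151^(-17) ≡ 97 (mod 277).
Scan 53·97^i mod 277 for i = 0, 1, …:
  i=0: 53   i=1: 155   i=2: 77   i=3: 267
  i=4: 138   i=5: 90
Match at i=5, j=4: k = 5·17 + 4 = 89.

89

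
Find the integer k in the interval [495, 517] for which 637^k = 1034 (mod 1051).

506

Compute 637^495 mod 1051 = 641, then multiply by 637 repeatedly:
  637^495=641  637^496=529  637^497=653  637^498=816  637^499=598
  637^500=464  637^501=237  637^502=676  637^503=753  637^504=405
  637^505=490  637^506=1034
Found 1034 at exponent 506.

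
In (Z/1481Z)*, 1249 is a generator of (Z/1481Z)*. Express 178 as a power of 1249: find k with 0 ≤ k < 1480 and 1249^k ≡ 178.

1388

Baby-step giant-step with m = ceil(sqrt(1480)) = 39.
Baby table (1249^j mod 1481 for j=0..38):
  0:1  1:1249  2:508  3:624  4:370  5:58  6:1354  7:1325
  8:648  9:726  10:402  11:39  12:1319  13:559  14:640  15:1101
  16:781  17:971  18:1321  19:95  20:175  21:868  22:40  23:1087
  24:1067  25:1264  26:1471  27:839  28:844  29:1165  30:743  31:901
  32:1270  33:79  34:925  35:145  36:423  37:1091  38:139
Giant step factor: 1249^(-39) ≡ 909 (mod 1481).
Scan 178·909^i mod 1481 for i = 0, 1, …:
  i=0: 178   i=1: 373   i=2: 1389   i=3: 789
  i=4: 397   i=5: 990   i=6: 943   i=7: 1169
  i=8: 744   i=9: 960     …   i=34: 213
  i=35: 1087
Match at i=35, j=23: k = 35·39 + 23 = 1388.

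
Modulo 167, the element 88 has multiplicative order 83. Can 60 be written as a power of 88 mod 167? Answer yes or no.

60 ∈ ⟨88⟩ iff 60^83 ≡ 1 (mod 167), since |⟨88⟩| = 83.
60^83 mod 167 = 166.
Since 166 ≠ 1, 60 does not lie in the subgroup.

no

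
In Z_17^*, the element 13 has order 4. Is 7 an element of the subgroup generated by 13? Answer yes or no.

no

7 ∈ ⟨13⟩ iff 7^4 ≡ 1 (mod 17), since |⟨13⟩| = 4.
7^4 mod 17 = 4.
Since 4 ≠ 1, 7 does not lie in the subgroup.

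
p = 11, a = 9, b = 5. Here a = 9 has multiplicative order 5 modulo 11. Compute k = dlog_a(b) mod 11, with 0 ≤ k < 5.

4

Successive powers of 9 modulo 11:
  9^0=1  9^1=9  9^2=4  9^3=3  9^4=5
So 9^4 ≡ 5 (mod 11), giving k = 4.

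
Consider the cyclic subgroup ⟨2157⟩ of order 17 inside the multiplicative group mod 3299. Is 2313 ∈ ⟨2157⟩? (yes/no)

⟨2157⟩ has order 17; its elements mod 3299 are {1, 676, 715, 1059, 1204, 1355, 1581, 1622, 1686, 1714, 1781, 2157, 2218, 2350, 3120, 3179, 3273}.
2313 is not in this set.

no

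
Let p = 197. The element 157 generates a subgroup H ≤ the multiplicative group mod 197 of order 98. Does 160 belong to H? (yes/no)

yes

160 ∈ ⟨157⟩ iff 160^98 ≡ 1 (mod 197), since |⟨157⟩| = 98.
160^98 mod 197 = 1.
Since 1 = 1, 160 lies in the subgroup.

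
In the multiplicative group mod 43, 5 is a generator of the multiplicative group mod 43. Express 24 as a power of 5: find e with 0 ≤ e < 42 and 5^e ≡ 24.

Baby-step giant-step with m = ceil(sqrt(42)) = 7.
Baby table (5^j mod 43 for j=0..6):
  0:1  1:5  2:25  3:39  4:23  5:29  6:16
Giant step factor: 5^(-7) ≡ 7 (mod 43).
Scan 24·7^i mod 43 for i = 0, 1, …:
  i=0: 24   i=1: 39
Match at i=1, j=3: e = 1·7 + 3 = 10.

10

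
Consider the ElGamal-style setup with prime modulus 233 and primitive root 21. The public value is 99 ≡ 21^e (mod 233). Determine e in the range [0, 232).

81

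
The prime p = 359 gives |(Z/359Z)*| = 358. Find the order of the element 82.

179

The order of 82 must divide p − 1 = 358 = 2 · 179.
Divisors: 1, 2, 179, 358.
Check each in increasing order: 82^1 ≡ 82;  82^2 ≡ 262;  82^179 ≡ 1.
Smallest exponent giving 1 is 179.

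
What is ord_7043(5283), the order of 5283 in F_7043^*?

3521

The order of 5283 must divide p − 1 = 7042 = 2 · 7 · 503.
Divisors: 1, 2, 7, 14, 503, 1006, 3521, 7042.
Check each in increasing order: 5283^1 ≡ 5283;  5283^2 ≡ 5723;  5283^7 ≡ 2603;  5283^14 ≡ 243;  5283^503 ≡ 4235;  5283^1006 ≡ 3747;  5283^3521 ≡ 1.
Smallest exponent giving 1 is 3521.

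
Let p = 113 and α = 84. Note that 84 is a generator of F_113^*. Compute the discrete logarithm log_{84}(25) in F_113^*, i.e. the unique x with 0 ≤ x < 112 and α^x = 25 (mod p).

22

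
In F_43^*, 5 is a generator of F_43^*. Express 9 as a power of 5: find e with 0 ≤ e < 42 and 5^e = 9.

Baby-step giant-step with m = ceil(sqrt(42)) = 7.
Baby table (5^j mod 43 for j=0..6):
  0:1  1:5  2:25  3:39  4:23  5:29  6:16
Giant step factor: 5^(-7) ≡ 7 (mod 43).
Scan 9·7^i mod 43 for i = 0, 1, …:
  i=0: 9   i=1: 20   i=2: 11   i=3: 34
  i=4: 23
Match at i=4, j=4: e = 4·7 + 4 = 32.

32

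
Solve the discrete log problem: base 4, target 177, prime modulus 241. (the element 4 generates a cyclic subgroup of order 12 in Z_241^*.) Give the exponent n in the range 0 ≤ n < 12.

9

Successive powers of 4 modulo 241:
  4^0=1  4^1=4  4^2=16  4^3=64  4^4=15  4^5=60
  4^6=240  4^7=237  4^8=225  4^9=177
So 4^9 ≡ 177 (mod 241), giving n = 9.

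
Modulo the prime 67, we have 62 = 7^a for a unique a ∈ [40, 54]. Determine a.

Compute 7^40 mod 67 = 21, then multiply by 7 repeatedly:
  7^40=21  7^41=13  7^42=24  7^43=34  7^44=37
  7^45=58  7^46=4  7^47=28  7^48=62
Found 62 at exponent 48.

48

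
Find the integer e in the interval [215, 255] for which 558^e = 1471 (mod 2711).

238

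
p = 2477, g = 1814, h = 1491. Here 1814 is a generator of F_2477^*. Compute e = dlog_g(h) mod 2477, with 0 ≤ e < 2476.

1613

Baby-step giant-step with m = ceil(sqrt(2476)) = 50.
Baby table (1814^j mod 2477 for j=0..49):
  0:1  1:1814  2:1140  3:2142  4:1652  5:2035  6:760  7:1428
  8:1927  9:531  10:2158  11:952  12:459  13:354  14:613  15:2286
  16:306  17:236  18:2060  19:1524  20:204  21:983  22:2199  23:1016
  24:136  25:1481  26:1466  27:1503  28:1742  29:1813  30:1803  31:1002
  32:1987  33:383  34:1202  35:668  36:499  37:1081  38:1627  39:1271
  40:1984  41:2372  42:259  43:1673  44:497  45:2407  46:1824  47:1941
  48:1157  49:779
Giant step factor: 1814^(-50) ≡ 55 (mod 2477).
Scan 1491·55^i mod 2477 for i = 0, 1, …:
  i=0: 1491   i=1: 264   i=2: 2135   i=3: 1006
  i=4: 836   i=5: 1394   i=6: 2360   i=7: 996
  i=8: 286   i=9: 868     …   i=31: 1943
  i=32: 354
Match at i=32, j=13: e = 32·50 + 13 = 1613.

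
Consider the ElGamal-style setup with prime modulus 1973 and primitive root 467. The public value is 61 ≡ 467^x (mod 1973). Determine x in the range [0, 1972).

877

Baby-step giant-step with m = ceil(sqrt(1972)) = 45.
Baby table (467^j mod 1973 for j=0..44):
  0:1  1:467  2:1059  3:1303  4:817  5:750  6:1029  7:1104
  8:615  9:1120  10:195  11:307  12:1313  13:1541  14:1475  15:248
  16:1382  17:223  18:1545  19:1370  20:538  21:675  22:1518  23:599
  24:1540  25:1008  26:1162  27:79  28:1379  29:795  30:341  31:1407
  32:60  33:398  34:404  35:1233  36:1668  37:1594  38:577  39:1131
  40:1386  41:118  42:1835  43:663  44:1833
Giant step factor: 467^(-45) ≡ 1376 (mod 1973).
Scan 61·1376^i mod 1973 for i = 0, 1, …:
  i=0: 61   i=1: 1070   i=2: 462   i=3: 406
  i=4: 297   i=5: 261   i=6: 50   i=7: 1718
  i=8: 314   i=9: 1950     …   i=18: 979
  i=19: 1518
Match at i=19, j=22: x = 19·45 + 22 = 877.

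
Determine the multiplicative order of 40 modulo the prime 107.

The order of 40 must divide p − 1 = 106 = 2 · 53.
Divisors: 1, 2, 53, 106.
Check each in increasing order: 40^1 ≡ 40;  40^2 ≡ 102;  40^53 ≡ 1.
Smallest exponent giving 1 is 53.

53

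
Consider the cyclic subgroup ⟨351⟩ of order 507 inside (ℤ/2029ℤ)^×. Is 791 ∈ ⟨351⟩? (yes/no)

no

791 ∈ ⟨351⟩ iff 791^507 ≡ 1 (mod 2029), since |⟨351⟩| = 507.
791^507 mod 2029 = 2028.
Since 2028 ≠ 1, 791 does not lie in the subgroup.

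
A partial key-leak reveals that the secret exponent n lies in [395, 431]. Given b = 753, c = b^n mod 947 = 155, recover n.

Compute 753^395 mod 947 = 795, then multiply by 753 repeatedly:
  753^395=795  753^396=131  753^397=155
Found 155 at exponent 397.

397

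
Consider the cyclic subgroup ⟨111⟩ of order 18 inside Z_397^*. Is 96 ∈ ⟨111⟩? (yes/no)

no

⟨111⟩ has order 18; its elements mod 397 are {1, 14, 34, 35, 79, 85, 93, 111, 196, 201, 286, 304, 312, 318, 362, 363, 383, 396}.
96 is not in this set.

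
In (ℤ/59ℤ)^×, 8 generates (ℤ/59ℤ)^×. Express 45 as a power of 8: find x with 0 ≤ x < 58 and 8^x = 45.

Baby-step giant-step with m = ceil(sqrt(58)) = 8.
Baby table (8^j mod 59 for j=0..7):
  0:1  1:8  2:5  3:40  4:25  5:23  6:7  7:56
Giant step factor: 8^(-8) ≡ 27 (mod 59).
Scan 45·27^i mod 59 for i = 0, 1, …:
  i=0: 45   i=1: 35   i=2: 1
Match at i=2, j=0: x = 2·8 + 0 = 16.

16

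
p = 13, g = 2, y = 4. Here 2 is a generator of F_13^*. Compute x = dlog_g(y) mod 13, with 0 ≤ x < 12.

Successive powers of 2 modulo 13:
  2^0=1  2^1=2  2^2=4
So 2^2 ≡ 4 (mod 13), giving x = 2.

2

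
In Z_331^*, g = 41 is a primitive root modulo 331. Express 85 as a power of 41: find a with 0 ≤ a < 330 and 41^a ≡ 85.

90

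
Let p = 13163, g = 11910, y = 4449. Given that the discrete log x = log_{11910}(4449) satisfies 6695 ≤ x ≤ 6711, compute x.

6699

Compute 11910^6695 mod 13163 = 8747, then multiply by 11910 repeatedly:
  11910^6695=8747  11910^6696=4788  11910^6697=2964  11910^6698=11237  11910^6699=4449
Found 4449 at exponent 6699.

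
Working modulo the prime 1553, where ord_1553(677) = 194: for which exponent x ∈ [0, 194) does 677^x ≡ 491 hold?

Successive powers of 677 modulo 1553:
  677^0=1  677^1=677  677^2=194  677^3=886  677^4=364  677^5=1054
  677^6=731  677^7=1033  677^8=491
So 677^8 ≡ 491 (mod 1553), giving x = 8.

8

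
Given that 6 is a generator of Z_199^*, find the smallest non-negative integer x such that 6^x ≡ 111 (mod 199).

150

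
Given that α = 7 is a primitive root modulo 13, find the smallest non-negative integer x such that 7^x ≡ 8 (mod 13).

Successive powers of 7 modulo 13:
  7^0=1  7^1=7  7^2=10  7^3=5  7^4=9  7^5=11
  7^6=12  7^7=6  7^8=3  7^9=8
So 7^9 ≡ 8 (mod 13), giving x = 9.

9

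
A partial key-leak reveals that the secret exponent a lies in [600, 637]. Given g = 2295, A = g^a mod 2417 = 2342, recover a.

609

Compute 2295^600 mod 2417 = 514, then multiply by 2295 repeatedly:
  2295^600=514  2295^601=134  2295^602=571  2295^603=431  2295^604=592
  2295^605=286  2295^606=1363  2295^607=487  2295^608=1011  2295^609=2342
Found 2342 at exponent 609.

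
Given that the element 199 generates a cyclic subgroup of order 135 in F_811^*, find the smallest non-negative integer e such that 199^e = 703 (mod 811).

Baby-step giant-step with m = ceil(sqrt(135)) = 12.
Baby table (199^j mod 811 for j=0..11):
  0:1  1:199  2:673  3:112  4:391  5:764  6:379  7:809
  8:413  9:276  10:587  11:29
Giant step factor: 199^(-12) ≡ 371 (mod 811).
Scan 703·371^i mod 811 for i = 0, 1, …:
  i=0: 703   i=1: 482   i=2: 402   i=3: 729
  i=4: 396   i=5: 125   i=6: 148   i=7: 571
  i=8: 170   i=9: 623   i=10: 809
Match at i=10, j=7: e = 10·12 + 7 = 127.

127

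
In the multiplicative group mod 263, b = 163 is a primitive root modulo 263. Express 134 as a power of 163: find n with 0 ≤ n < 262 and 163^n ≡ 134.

Baby-step giant-step with m = ceil(sqrt(262)) = 17.
Baby table (163^j mod 263 for j=0..16):
  0:1  1:163  2:6  3:189  4:36  5:82  6:216  7:229
  8:244  9:59  10:149  11:91  12:105  13:20  14:104  15:120
  16:98
Giant step factor: 163^(-17) ≡ 202 (mod 263).
Scan 134·202^i mod 263 for i = 0, 1, …:
  i=0: 134   i=1: 242   i=2: 229
Match at i=2, j=7: n = 2·17 + 7 = 41.

41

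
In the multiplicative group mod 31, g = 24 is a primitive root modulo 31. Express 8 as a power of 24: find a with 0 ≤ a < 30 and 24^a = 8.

24

Successive powers of 24 modulo 31:
  24^0=1  24^1=24  24^2=18  24^3=29  24^4=14  24^5=26
  24^6=4  24^7=3  24^8=10  24^9=23  24^10=25  24^11=11
  24^12=16  24^13=12  24^14=9  24^15=30  24^16=7  24^17=13
  24^18=2  24^19=17  24^20=5  24^21=27  24^22=28  24^23=21
  24^24=8
So 24^24 ≡ 8 (mod 31), giving a = 24.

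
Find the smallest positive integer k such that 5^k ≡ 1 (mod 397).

396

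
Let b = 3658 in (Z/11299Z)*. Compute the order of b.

538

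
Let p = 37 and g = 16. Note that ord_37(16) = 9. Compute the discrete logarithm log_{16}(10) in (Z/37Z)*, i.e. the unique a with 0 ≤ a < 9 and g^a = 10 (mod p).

6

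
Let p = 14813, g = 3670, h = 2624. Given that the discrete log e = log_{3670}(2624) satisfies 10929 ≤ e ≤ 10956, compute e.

10947

Compute 3670^10929 mod 14813 = 9808, then multiply by 3670 repeatedly:
  3670^10929=9808  3670^10930=14583  3670^10931=241  3670^10932=10503  3670^10933=2584
  3670^10934=2960  3670^10935=5271  3670^10936=13605  3670^10937=10540  3670^10938=5057
  3670^10939=13314  3670^10940=9106  3670^10941=892  3670^10942=14780  3670^10943=12207
  3670^10944=5178  3670^10945=12994  3670^10946=4933  3670^10947=2624
Found 2624 at exponent 10947.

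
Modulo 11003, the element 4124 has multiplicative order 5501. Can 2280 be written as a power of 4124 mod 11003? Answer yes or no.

yes

2280 ∈ ⟨4124⟩ iff 2280^5501 ≡ 1 (mod 11003), since |⟨4124⟩| = 5501.
2280^5501 mod 11003 = 1.
Since 1 = 1, 2280 lies in the subgroup.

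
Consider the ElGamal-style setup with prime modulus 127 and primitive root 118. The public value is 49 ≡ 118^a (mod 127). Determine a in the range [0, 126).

Baby-step giant-step with m = ceil(sqrt(126)) = 12.
Baby table (118^j mod 127 for j=0..11):
  0:1  1:118  2:81  3:33  4:84  5:6  6:73  7:105
  8:71  9:123  10:36  11:57
Giant step factor: 118^(-12) ≡ 76 (mod 127).
Scan 49·76^i mod 127 for i = 0, 1, …:
  i=0: 49   i=1: 41   i=2: 68   i=3: 88
  i=4: 84
Match at i=4, j=4: a = 4·12 + 4 = 52.

52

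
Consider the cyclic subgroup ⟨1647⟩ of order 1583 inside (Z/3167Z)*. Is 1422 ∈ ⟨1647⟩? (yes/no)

1422 ∈ ⟨1647⟩ iff 1422^1583 ≡ 1 (mod 3167), since |⟨1647⟩| = 1583.
1422^1583 mod 3167 = 1.
Since 1 = 1, 1422 lies in the subgroup.

yes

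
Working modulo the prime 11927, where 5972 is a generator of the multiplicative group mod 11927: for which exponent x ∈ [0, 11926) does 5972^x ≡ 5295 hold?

5326

Baby-step giant-step with m = ceil(sqrt(11926)) = 110.
Baby table (5972^j mod 11927 for j=0..109):
  0:1  1:5972  2:3054  3:2105  4:2  5:17  6:6108  7:4210
  8:4  9:34  10:289  11:8420  12:8  13:68  14:578  15:4913
  16:16  17:136  18:1156  19:9826  20:32  21:272  22:2312  23:7725
  24:64  25:544  26:4624  27:3523  28:128  29:1088  30:9248  31:7046
  32:256  33:2176  34:6569  35:2165  36:512  37:4352  38:1211  39:4330
  40:1024  41:8704  42:2422  43:8660  44:2048  45:5481  46:4844  47:5393
  48:4096  49:10962  50:9688  51:10786  52:8192  53:9997  54:7449  55:9645
  56:4457  57:8067  58:2971  59:7363  60:8914  61:4207  62:5942  63:2799
  64:5901  65:8414  66:11884  67:5598  68:11802  69:4901  70:11841  71:11196
  72:11677  73:9802  74:11755  75:10465  76:11427  77:7677  78:11583  79:9003
  80:10927  81:3427  82:11239  83:6079  84:9927  85:6854  86:10551  87:231
  88:7927  89:1781  90:9175  91:462  92:3927  93:3562  94:6423  95:924
  96:7854  97:7124  98:919  99:1848  100:3781  101:2321  102:1838  103:3696
  104:7562  105:4642  106:3676  107:7392  108:3197  109:9284
Giant step factor: 5972^(-110) ≡ 7529 (mod 11927).
Scan 5295·7529^i mod 11927 for i = 0, 1, …:
  i=0: 5295   i=1: 6021   i=2: 9509   i=3: 7407
  i=4: 8578   i=5: 10984   i=6: 8645   i=7: 2566
  i=8: 9601   i=9: 8309     …   i=47: 10993
  i=48: 4844
Match at i=48, j=46: x = 48·110 + 46 = 5326.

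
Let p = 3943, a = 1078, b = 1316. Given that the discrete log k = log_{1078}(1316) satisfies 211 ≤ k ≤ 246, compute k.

236

Compute 1078^211 mod 3943 = 3279, then multiply by 1078 repeatedly:
  1078^211=3279  1078^212=1834  1078^213=1609  1078^214=3525  1078^215=2841
  1078^216=2830  1078^217=2801  1078^218=3083  1078^219=3468  1078^220=540
  1078^221=2499  1078^222=853  1078^223=815  1078^224=3224  1078^225=1689
  1078^226=3019  1078^227=1507  1078^228=30  1078^229=796  1078^230=2457
  1078^231=2893  1078^232=3684  1078^233=751  1078^234=1263  1078^235=1179
  1078^236=1316
Found 1316 at exponent 236.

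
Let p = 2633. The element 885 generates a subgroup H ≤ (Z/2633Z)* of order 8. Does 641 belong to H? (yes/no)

⟨885⟩ has order 8; its elements mod 2633 are {1, 885, 1077, 1224, 1409, 1556, 1748, 2632}.
641 is not in this set.

no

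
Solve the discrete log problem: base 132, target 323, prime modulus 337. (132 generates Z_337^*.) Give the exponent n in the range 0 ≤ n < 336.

286

Baby-step giant-step with m = ceil(sqrt(336)) = 19.
Baby table (132^j mod 337 for j=0..18):
  0:1  1:132  2:237  3:280  4:227  5:308  6:216  7:204
  8:305  9:157  10:167  11:139  12:150  13:254  14:165  15:212
  16:13  17:31  18:48
Giant step factor: 132^(-19) ≡ 171 (mod 337).
Scan 323·171^i mod 337 for i = 0, 1, …:
  i=0: 323   i=1: 302   i=2: 81   i=3: 34
  i=4: 85   i=5: 44   i=6: 110   i=7: 275
  i=8: 182   i=9: 118     …   i=14: 255
  i=15: 132
Match at i=15, j=1: n = 15·19 + 1 = 286.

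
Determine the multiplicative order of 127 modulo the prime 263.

262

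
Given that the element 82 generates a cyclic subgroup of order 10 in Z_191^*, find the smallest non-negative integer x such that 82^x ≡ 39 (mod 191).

2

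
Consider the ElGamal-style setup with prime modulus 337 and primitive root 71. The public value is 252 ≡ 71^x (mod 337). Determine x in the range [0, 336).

294

Baby-step giant-step with m = ceil(sqrt(336)) = 19.
Baby table (71^j mod 337 for j=0..18):
  0:1  1:71  2:323  3:17  4:196  5:99  6:289  7:299
  8:335  9:195  10:28  11:303  12:282  13:139  14:96  15:76
  16:4  17:284  18:281
Giant step factor: 71^(-19) ≡ 114 (mod 337).
Scan 252·114^i mod 337 for i = 0, 1, …:
  i=0: 252   i=1: 83   i=2: 26   i=3: 268
  i=4: 222   i=5: 33   i=6: 55   i=7: 204
  i=8: 3   i=9: 5     …   i=14: 117
  i=15: 195
Match at i=15, j=9: x = 15·19 + 9 = 294.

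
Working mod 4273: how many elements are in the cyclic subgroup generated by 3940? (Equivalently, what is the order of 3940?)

The order of 3940 must divide p − 1 = 4272 = 2^4 · 3 · 89.
Divisors: 1, 2, 3, 4, 6, 8, 12, 16, 24, 48, 89, 178, 267, 356, 534, 712, 1068, 1424, 2136, 4272.
Check each in increasing order: 3940^1 ≡ 3940;  3940^2 ≡ 4064;  3940^3 ≡ 1229;  3940^4 ≡ 951;  3940^6 ≡ 2072;  3940^8 ≡ 2798;  3940^12 ≡ 3092;  3940^16 ≡ 668;  3940^24 ≡ 1763;  3940^48 ≡ 1698;  3940^89 ≡ 1760;  3940^178 ≡ 3948;  3940^267 ≡ 582;  3940^356 ≡ 3073;  3940^534 ≡ 1157;  3940^712 ≡ 4272;  3940^1068 ≡ 1200;  3940^1424 ≡ 1.
Smallest exponent giving 1 is 1424.

1424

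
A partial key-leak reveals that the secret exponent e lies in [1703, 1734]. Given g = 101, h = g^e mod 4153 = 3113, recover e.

1706

Compute 101^1703 mod 4153 = 2219, then multiply by 101 repeatedly:
  101^1703=2219  101^1704=4010  101^1705=2169  101^1706=3113
Found 3113 at exponent 1706.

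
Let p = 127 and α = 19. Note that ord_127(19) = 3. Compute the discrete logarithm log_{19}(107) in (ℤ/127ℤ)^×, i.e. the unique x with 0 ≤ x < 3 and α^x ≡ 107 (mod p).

Successive powers of 19 modulo 127:
  19^0=1  19^1=19  19^2=107
So 19^2 ≡ 107 (mod 127), giving x = 2.

2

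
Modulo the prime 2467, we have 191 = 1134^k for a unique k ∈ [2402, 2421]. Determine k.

Compute 1134^2402 mod 2467 = 1866, then multiply by 1134 repeatedly:
  1134^2402=1866  1134^2403=1825  1134^2404=2204  1134^2405=265  1134^2406=2003
  1134^2407=1762  1134^2408=2305  1134^2409=1317  1134^2410=943  1134^2411=1151
  1134^2412=191
Found 191 at exponent 2412.

2412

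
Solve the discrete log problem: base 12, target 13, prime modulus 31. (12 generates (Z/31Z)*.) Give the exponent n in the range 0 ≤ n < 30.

29

Successive powers of 12 modulo 31:
  12^0=1  12^1=12  12^2=20  12^3=23  12^4=28  12^5=26
  12^6=2  12^7=24  12^8=9  12^9=15  12^10=25  12^11=21
  12^12=4  12^13=17  12^14=18  12^15=30  12^16=19  12^17=11
  12^18=8  12^19=3  12^20=5  12^21=29  12^22=7  12^23=22
  12^24=16  12^25=6  12^26=10  12^27=27  12^28=14  12^29=13
So 12^29 ≡ 13 (mod 31), giving n = 29.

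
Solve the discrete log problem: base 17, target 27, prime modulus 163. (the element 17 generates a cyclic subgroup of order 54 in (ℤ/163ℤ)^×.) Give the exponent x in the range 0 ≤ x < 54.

11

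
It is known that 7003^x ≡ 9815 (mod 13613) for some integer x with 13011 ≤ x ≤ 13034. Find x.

13013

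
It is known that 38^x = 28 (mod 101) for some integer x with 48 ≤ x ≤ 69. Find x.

63

Compute 38^48 mod 101 = 37, then multiply by 38 repeatedly:
  38^48=37  38^49=93  38^50=100  38^51=63  38^52=71
  38^53=72  38^54=9  38^55=39  38^56=68  38^57=59
  38^58=20  38^59=53  38^60=95  38^61=75  38^62=22
  38^63=28
Found 28 at exponent 63.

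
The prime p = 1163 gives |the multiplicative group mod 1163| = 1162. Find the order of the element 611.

The order of 611 must divide p − 1 = 1162 = 2 · 7 · 83.
Divisors: 1, 2, 7, 14, 83, 166, 581, 1162.
Check each in increasing order: 611^1 ≡ 611;  611^2 ≡ 1161;  611^7 ≡ 927;  611^14 ≡ 1035;  611^83 ≡ 1162;  611^166 ≡ 1.
Smallest exponent giving 1 is 166.

166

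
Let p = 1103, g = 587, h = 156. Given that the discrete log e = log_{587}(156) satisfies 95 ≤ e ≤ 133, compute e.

Compute 587^95 mod 1103 = 591, then multiply by 587 repeatedly:
  587^95=591  587^96=575  587^97=7  587^98=800  587^99=825
  587^100=58  587^101=956  587^102=848  587^103=323  587^104=988
  587^105=881  587^106=943  587^107=938  587^108=209  587^109=250
  587^110=51  587^111=156
Found 156 at exponent 111.

111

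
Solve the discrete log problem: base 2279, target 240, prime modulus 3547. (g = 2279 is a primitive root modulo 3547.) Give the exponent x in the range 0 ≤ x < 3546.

1460

Baby-step giant-step with m = ceil(sqrt(3546)) = 60.
Baby table (2279^j mod 3547 for j=0..59):
  0:1  1:2279  2:1033  3:2546  4:2989  5:1691  6:1747  7:1679
  8:2775  9:3471  10:599  11:3073  12:1589  13:3391  14:2723  15:2014
  16:88  17:1920  18:2229  19:587  20:554  21:3381  22:1215  23:2325
  24:3004  25:406  26:3054  27:852  28:1499  29:460  30:1975  31:3429
  32:650  33:2251  34:1067  35:1998  36:2641  37:3127  38:510  39:2421
  40:1874  41:258  42:2727  43:489  44:673  45:1463  46:3544  47:257
  48:448  49:3003  50:1674  51:2021  52:1853  53:2057  54:2316  55:228
  56:1750  57:1422  58:2327  59:468
Giant step factor: 2279^(-60) ≡ 2831 (mod 3547).
Scan 240·2831^i mod 3547 for i = 0, 1, …:
  i=0: 240   i=1: 1963   i=2: 2651   i=3: 3076
  i=4: 271   i=5: 1049   i=6: 880   i=7: 1286
  i=8: 1444   i=9: 1820     …   i=23: 346
  i=24: 554
Match at i=24, j=20: x = 24·60 + 20 = 1460.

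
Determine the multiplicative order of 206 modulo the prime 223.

74

The order of 206 must divide p − 1 = 222 = 2 · 3 · 37.
Divisors: 1, 2, 3, 6, 37, 74, 111, 222.
Check each in increasing order: 206^1 ≡ 206;  206^2 ≡ 66;  206^3 ≡ 216;  206^6 ≡ 49;  206^37 ≡ 222;  206^74 ≡ 1.
Smallest exponent giving 1 is 74.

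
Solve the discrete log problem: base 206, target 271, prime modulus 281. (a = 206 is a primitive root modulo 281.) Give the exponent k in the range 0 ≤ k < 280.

90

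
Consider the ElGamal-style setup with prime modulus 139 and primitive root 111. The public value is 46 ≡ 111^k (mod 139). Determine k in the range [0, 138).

112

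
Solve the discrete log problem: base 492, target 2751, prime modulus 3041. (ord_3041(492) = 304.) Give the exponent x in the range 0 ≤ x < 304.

162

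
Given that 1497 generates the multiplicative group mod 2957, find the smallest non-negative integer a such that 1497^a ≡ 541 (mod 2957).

Baby-step giant-step with m = ceil(sqrt(2956)) = 55.
Baby table (1497^j mod 2957 for j=0..54):
  0:1  1:1497  2:2560  3:48  4:888  5:1643  6:2304  7:1226
  8:1982  9:1183  10:2665  11:512  12:601  13:769  14:920  15:2235
  16:1428  17:2762  18:828  19:533  20:2468  21:1303  22:1928  23:184
  24:447  25:877  26:2918  27:757  28:698  29:1085  30:852  31:977
  32:1811  33:2455  34:2541  35:1175  36:2517  37:731  38:217  39:2536
  40:2561  41:1545  42:491  43:1691  44:235  45:2869  46:1329  47:2409
  48:1690  49:1695  50:309  51:1281  52:1521  53:47  54:2348
Giant step factor: 1497^(-55) ≡ 445 (mod 2957).
Scan 541·445^i mod 2957 for i = 0, 1, …:
  i=0: 541   i=1: 1228   i=2: 2372   i=3: 2848
  i=4: 1764   i=5: 1375   i=6: 2733   i=7: 858
  i=8: 357   i=9: 2144     …   i=13: 1842
  i=14: 601
Match at i=14, j=12: a = 14·55 + 12 = 782.

782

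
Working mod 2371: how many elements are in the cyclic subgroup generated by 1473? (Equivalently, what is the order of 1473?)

The order of 1473 must divide p − 1 = 2370 = 2 · 3 · 5 · 79.
Divisors: 1, 2, 3, 5, 6, 10, 15, 30, 79, 158, 237, 395, 474, 790, 1185, 2370.
Check each in increasing order: 1473^1 ≡ 1473;  1473^2 ≡ 264;  1473^3 ≡ 28;  1473^5 ≡ 279;  1473^6 ≡ 784;  1473^10 ≡ 1969;  1473^15 ≡ 1650;  1473^30 ≡ 592;  1473^79 ≡ 978;  1473^158 ≡ 971;  1473^237 ≡ 1238;  1473^395 ≡ 1.
Smallest exponent giving 1 is 395.

395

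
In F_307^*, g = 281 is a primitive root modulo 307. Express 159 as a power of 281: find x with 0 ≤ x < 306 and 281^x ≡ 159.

277

Baby-step giant-step with m = ceil(sqrt(306)) = 18.
Baby table (281^j mod 307 for j=0..17):
  0:1  1:281  2:62  3:230  4:160  5:138  6:96  7:267
  8:119  9:283  10:10  11:47  12:6  13:151  14:65  15:152
  16:39  17:214
Giant step factor: 281^(-18) ≡ 105 (mod 307).
Scan 159·105^i mod 307 for i = 0, 1, …:
  i=0: 159   i=1: 117   i=2: 5   i=3: 218
  i=4: 172   i=5: 254   i=6: 268   i=7: 203
  i=8: 132   i=9: 45     …   i=14: 292
  i=15: 267
Match at i=15, j=7: x = 15·18 + 7 = 277.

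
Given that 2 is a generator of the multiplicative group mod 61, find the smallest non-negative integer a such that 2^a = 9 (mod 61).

12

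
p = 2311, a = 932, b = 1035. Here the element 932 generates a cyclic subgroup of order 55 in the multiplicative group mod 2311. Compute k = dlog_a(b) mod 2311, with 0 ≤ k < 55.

23

Baby-step giant-step with m = ceil(sqrt(55)) = 8.
Baby table (932^j mod 2311 for j=0..7):
  0:1  1:932  2:1999  3:402  4:282  5:1681  6:2145  7:125
Giant step factor: 932^(-8) ≡ 1968 (mod 2311).
Scan 1035·1968^i mod 2311 for i = 0, 1, …:
  i=0: 1035   i=1: 889   i=2: 125
Match at i=2, j=7: k = 2·8 + 7 = 23.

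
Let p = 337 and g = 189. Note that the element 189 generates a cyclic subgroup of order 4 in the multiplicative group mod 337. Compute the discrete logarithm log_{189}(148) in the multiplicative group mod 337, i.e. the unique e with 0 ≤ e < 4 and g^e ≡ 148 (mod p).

Successive powers of 189 modulo 337:
  189^0=1  189^1=189  189^2=336  189^3=148
So 189^3 ≡ 148 (mod 337), giving e = 3.

3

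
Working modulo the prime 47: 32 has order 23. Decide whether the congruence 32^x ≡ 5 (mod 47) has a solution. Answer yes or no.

no

⟨32⟩ has order 23; its elements mod 47 are {1, 2, 3, 4, 6, 7, 8, 9, 12, 14, 16, 17, 18, 21, 24, 25, 27, 28, 32, 34, 36, 37, 42}.
5 is not in this set.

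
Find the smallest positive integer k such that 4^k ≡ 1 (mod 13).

6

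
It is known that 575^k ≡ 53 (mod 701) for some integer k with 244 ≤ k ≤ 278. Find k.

Compute 575^244 mod 701 = 155, then multiply by 575 repeatedly:
  575^244=155  575^245=98  575^246=270  575^247=329  575^248=606
  575^249=53
Found 53 at exponent 249.

249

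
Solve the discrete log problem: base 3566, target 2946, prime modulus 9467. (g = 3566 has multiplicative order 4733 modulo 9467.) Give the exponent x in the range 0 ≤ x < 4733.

3462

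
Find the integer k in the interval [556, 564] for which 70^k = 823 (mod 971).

Compute 70^556 mod 971 = 252, then multiply by 70 repeatedly:
  70^556=252  70^557=162  70^558=659  70^559=493  70^560=525
  70^561=823
Found 823 at exponent 561.

561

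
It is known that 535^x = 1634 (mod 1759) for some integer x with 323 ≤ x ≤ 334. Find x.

Compute 535^323 mod 1759 = 823, then multiply by 535 repeatedly:
  535^323=823  535^324=555  535^325=1413  535^326=1344  535^327=1368
  535^328=136  535^329=641  535^330=1689  535^331=1248  535^332=1019
  535^333=1634
Found 1634 at exponent 333.

333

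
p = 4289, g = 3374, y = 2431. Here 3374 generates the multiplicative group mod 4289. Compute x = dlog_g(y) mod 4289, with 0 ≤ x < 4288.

Baby-step giant-step with m = ceil(sqrt(4288)) = 66.
Baby table (3374^j mod 4289 for j=0..65):
  0:1  1:3374  2:870  3:1704  4:2036  5:2775  6:4252  7:3832
  8:2122  9:1287  10:1870  11:261  12:1369  13:4042  14:2977  15:3849
  16:3723  17:3210  18:815  19:561  20:1365  21:3413  22:3786  23:1322
  24:4157  25:688  26:963  27:2389  28:1455  29:2554  30:595  31:278
  32:2970  33:1676  34:1922  35:4149  36:3719  37:2581  38:1624  39:2323
  40:1799  41:891  42:3934  43:3150  44:4247  45:4118  46:2061  47:1345
  48:268  49:3542  50:1554  51:2038  52:945  53:1703  54:2951  55:1905
  56:2548  57:1796  58:3636  59:1324  60:2327  61:2428  62:82  63:2172
  64:2716  65:2480
Giant step factor: 3374^(-66) ≡ 2205 (mod 4289).
Scan 2431·2205^i mod 4289 for i = 0, 1, …:
  i=0: 2431   i=1: 3394   i=2: 3754   i=3: 4089
  i=4: 767   i=5: 1369
Match at i=5, j=12: x = 5·66 + 12 = 342.

342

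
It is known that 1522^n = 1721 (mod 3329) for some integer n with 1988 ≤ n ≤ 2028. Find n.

1988

Compute 1522^1988 mod 3329 = 1721, then multiply by 1522 repeatedly:
  1522^1988=1721
Found 1721 at exponent 1988.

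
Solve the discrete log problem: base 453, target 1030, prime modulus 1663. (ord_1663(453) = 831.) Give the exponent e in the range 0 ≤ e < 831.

57

Baby-step giant-step with m = ceil(sqrt(831)) = 29.
Baby table (453^j mod 1663 for j=0..28):
  0:1  1:453  2:660  3:1303  4:1557  5:209  6:1549  7:1574
  8:1258  9:1128  10:443  11:1119  12:1355  13:168  14:1269  15:1122
  16:1051  17:485  18:189  19:804  20:15  21:143  22:1585  23:1252
  24:73  25:1472  26:1616  27:328  28:577
Giant step factor: 453^(-29) ≡ 648 (mod 1663).
Scan 1030·648^i mod 1663 for i = 0, 1, …:
  i=0: 1030   i=1: 577
Match at i=1, j=28: e = 1·29 + 28 = 57.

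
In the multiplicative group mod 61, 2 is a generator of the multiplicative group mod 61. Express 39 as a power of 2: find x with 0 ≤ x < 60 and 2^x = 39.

46

Baby-step giant-step with m = ceil(sqrt(60)) = 8.
Baby table (2^j mod 61 for j=0..7):
  0:1  1:2  2:4  3:8  4:16  5:32  6:3  7:6
Giant step factor: 2^(-8) ≡ 56 (mod 61).
Scan 39·56^i mod 61 for i = 0, 1, …:
  i=0: 39   i=1: 49   i=2: 60   i=3: 5
  i=4: 36   i=5: 3
Match at i=5, j=6: x = 5·8 + 6 = 46.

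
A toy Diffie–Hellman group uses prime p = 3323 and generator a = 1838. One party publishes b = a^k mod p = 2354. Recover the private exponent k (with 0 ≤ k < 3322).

46

Baby-step giant-step with m = ceil(sqrt(3322)) = 58.
Baby table (1838^j mod 3323 for j=0..57):
  0:1  1:1838  2:2076  3:884  4:3168  5:888  6:551  7:2546
  8:764  9:1926  10:993  11:807  12:1208  13:540  14:2266  15:1189
  16:2171  17:2698  18:1008  19:1793  20:2441  21:508  22:3264  23:1217
  24:467  25:1012  26:2499  27:776  28:721  29:2644  30:1446  31:2671
  32:1227  33:2232  34:1834  35:1370  36:2549  37:2955  38:1508  39:322
  40:342  41:549  42:2193  43:3258  44:158  45:1303  46:2354  47:106
  48:2094  49:738  50:660  51:185  52:1084  53:1915  54:713  55:1232
  56:1453  57:2245
Giant step factor: 1838^(-58) ≡ 1316 (mod 3323).
Scan 2354·1316^i mod 3323 for i = 0, 1, …:
  i=0: 2354
Match at i=0, j=46: k = 0·58 + 46 = 46.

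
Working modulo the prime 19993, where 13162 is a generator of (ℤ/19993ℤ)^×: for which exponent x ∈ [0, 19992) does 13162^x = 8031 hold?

12049

Baby-step giant-step with m = ceil(sqrt(19992)) = 142.
Baby table (13162^j mod 19993 for j=0..141):
  0:1  1:13162  2:18892  3:3563  4:12621  5:15758  6:19407  7:4366
  8:5410  9:11347  10:1504  11:2578  12:3515  13:628  14:8627  15:8327
  16:18341  17:8760  18:19482  19:11859  20:2807  21:18663  22:8408  23:4841
  24:19544  25:8190  26:14517  27:19646  28:11183  29:2180  30:3205  31:18973
  32:10056  33:3412  34:4466  35:2072  36:1212  37:17923  38:5119  39:19861
  40:2007  41:5381  42:9516  43:13440  44:19209  45:17373  46:3485  47:5628
  48:1671  49:1402  50:19578  51:15852  52:17069  53:837  54:451  55:18134
  56:3274  57:7473  58:14059  59:9343  60:15616  61:9752  62:764  63:19282
  64:18535  65:3084  66:5818  67:3326  68:12135  69:16786  70:14682  71:12139
  72:9455  73:10278  74:6398  75:19953  76:13331  77:4054  78:17424  79:14978
  80:9456  81:3447  82:5297  83:3523  84:5959  85:19812  86:16838  87:19344
  88:14866  89:14794  90:6801  91:6101  92:9474  93:447  94:5472  95:7678
  96:13214  97:3561  98:6290  99:17960  100:12281  101:19110  102:13880  103:12519
  104:12765  105:11751  106:814  107:17613  108:3471  109:1297  110:17085  111:11499
  112:2828  113:15163  114:5280  115:19685  116:4683  117:19220  118:2211  119:11367
  120:4835  121:551  122:14796  123:13132  124:3899  125:16600  126:5696  127:16995
  128:6506  129:1953  130:14381  131:8991  132:975  133:17437  134:6147  135:15136
  136:9780  137:9426  138:8447  139:18334  140:16591  141:7196
Giant step factor: 13162^(-142) ≡ 15373 (mod 19993).
Scan 8031·15373^i mod 19993 for i = 0, 1, …:
  i=0: 8031   i=1: 3788   i=2: 13308   i=3: 15508
  i=4: 7952   i=5: 8894   i=6: 15328   i=7: 19839
  i=8: 11725   i=9: 11530     …   i=83: 9291
  i=84: 551
Match at i=84, j=121: x = 84·142 + 121 = 12049.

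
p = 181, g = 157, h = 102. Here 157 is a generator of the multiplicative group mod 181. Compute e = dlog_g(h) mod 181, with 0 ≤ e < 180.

68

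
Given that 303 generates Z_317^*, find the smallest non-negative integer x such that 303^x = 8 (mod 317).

251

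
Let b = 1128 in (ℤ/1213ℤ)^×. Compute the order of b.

The order of 1128 must divide p − 1 = 1212 = 2^2 · 3 · 101.
Divisors: 1, 2, 3, 4, 6, 12, 101, 202, 303, 404, 606, 1212.
Check each in increasing order: 1128^1 ≡ 1128;  1128^2 ≡ 1160;  1128^3 ≡ 866;  1128^4 ≡ 383;  1128^6 ≡ 322;  1128^12 ≡ 579;  1128^101 ≡ 218;  1128^202 ≡ 217;  1128^303 ≡ 1212;  1128^404 ≡ 995;  1128^606 ≡ 1.
Smallest exponent giving 1 is 606.

606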